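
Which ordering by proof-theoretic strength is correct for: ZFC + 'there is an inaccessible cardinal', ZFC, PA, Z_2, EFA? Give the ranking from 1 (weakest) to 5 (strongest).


Ordering by consistency strength:
1. EFA
2. PA
3. Z_2
4. ZFC
5. ZFC + 'there is an inaccessible cardinal'


ZFC + 'there is an inaccessible cardinal'=5, ZFC=4, PA=2, Z_2=3, EFA=1


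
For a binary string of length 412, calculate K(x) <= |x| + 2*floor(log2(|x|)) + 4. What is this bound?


floor(log2(412)) = 8
2 * 8 = 16
K(x) <= 412 + 16 + 4 = 432

432


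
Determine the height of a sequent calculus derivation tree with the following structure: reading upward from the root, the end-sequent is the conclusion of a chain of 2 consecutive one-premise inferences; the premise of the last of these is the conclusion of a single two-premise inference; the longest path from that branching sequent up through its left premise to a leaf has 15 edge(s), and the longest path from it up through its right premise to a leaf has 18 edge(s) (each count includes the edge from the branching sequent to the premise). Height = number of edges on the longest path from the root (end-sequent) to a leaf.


Longest path through the left premise: 15 edges (measured from the branching sequent)
Longest path through the right premise: 18 edges
Height of the subtree rooted at the branching sequent: max(15, 18) = 18
The branching sequent sits 2 edges above the root (the chain of one-premise inferences), so height = 18 + 2 = 20

20


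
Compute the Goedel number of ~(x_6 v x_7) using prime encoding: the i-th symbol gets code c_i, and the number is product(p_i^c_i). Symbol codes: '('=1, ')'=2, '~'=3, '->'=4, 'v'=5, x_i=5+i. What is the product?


Formula: ~(x_6 v x_7)
Symbol codes: [3, 1, 11, 5, 12, 2]
Primes: [2, 3, 5, 7, 11, 13]
p_1^3 = 2^3 = 8
p_2^1 = 3^1 = 3
p_3^11 = 5^11 = 48828125
p_4^5 = 7^5 = 16807
p_5^12 = 11^12 = 3138428376721
p_6^2 = 13^2 = 169
Product = 10446490556198348605078125000

10446490556198348605078125000


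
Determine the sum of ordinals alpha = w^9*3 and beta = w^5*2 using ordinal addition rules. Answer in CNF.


Ordinal addition w^9*3 + w^5*2:
Leading exponent of alpha (9) > leading exponent of beta (5).
Since alpha's term has higher exponent than beta's leading term,
the sum is simply alpha followed by beta.
Result = w^9*3 + w^5*2

w^9*3 + w^5*2


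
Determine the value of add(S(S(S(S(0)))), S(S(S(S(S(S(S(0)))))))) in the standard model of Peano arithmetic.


add(S^4(0), S^7(0)):
S^4(0) = 4
S^7(0) = 7
4 + 7 = 11

11


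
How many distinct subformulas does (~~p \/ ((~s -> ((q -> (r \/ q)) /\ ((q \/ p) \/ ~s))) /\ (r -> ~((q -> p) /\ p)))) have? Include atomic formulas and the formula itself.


Formula: (~~p \/ ((~s -> ((q -> (r \/ q)) /\ ((q \/ p) \/ ~s))) /\ (r -> ~((q -> p) /\ p))))
Subformulas found:
  1. r
  2. q
  3. s
  4. p
  5. ~p
  6. ~s
  7. ~~p
  8. (q \/ p)
  9. (q -> p)
  10. (r \/ q)
  11. (q -> (r \/ q))
  12. ((q -> p) /\ p)
  13. ((q \/ p) \/ ~s)
  14. ~((q -> p) /\ p)
  15. (r -> ~((q -> p) /\ p))
  16. ((q -> (r \/ q)) /\ ((q \/ p) \/ ~s))
  17. (~s -> ((q -> (r \/ q)) /\ ((q \/ p) \/ ~s)))
  18. ((~s -> ((q -> (r \/ q)) /\ ((q \/ p) \/ ~s))) /\ (r -> ~((q -> p) /\ p)))
  19. (~~p \/ ((~s -> ((q -> (r \/ q)) /\ ((q \/ p) \/ ~s))) /\ (r -> ~((q -> p) /\ p))))
Total distinct subformulas = 19

19


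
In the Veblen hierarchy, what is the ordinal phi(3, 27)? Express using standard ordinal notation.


phi(3, 27):
phi(3, beta) = eta_beta (the beta-th eta number, fixed point of zeta).
phi(3, 27) = eta_27

eta_27


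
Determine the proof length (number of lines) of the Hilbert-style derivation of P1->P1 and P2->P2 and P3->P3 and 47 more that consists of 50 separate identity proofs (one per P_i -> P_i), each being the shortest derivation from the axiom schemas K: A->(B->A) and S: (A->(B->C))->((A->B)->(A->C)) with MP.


The shortest proof of A->A from K and S in the Hilbert calculus has exactly 5 lines:
(1) K instance A->((A->A)->A), (2) S instance, (3) MP on 1,2, (4) K instance A->(A->A), (5) MP on 3,4.
For 50 independent identities: 50 * 5 = 250 lines total.

250


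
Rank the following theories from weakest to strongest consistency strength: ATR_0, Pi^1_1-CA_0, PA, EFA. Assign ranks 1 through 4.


Ordering by consistency strength:
1. EFA
2. PA
3. ATR_0
4. Pi^1_1-CA_0


ATR_0=3, Pi^1_1-CA_0=4, PA=2, EFA=1


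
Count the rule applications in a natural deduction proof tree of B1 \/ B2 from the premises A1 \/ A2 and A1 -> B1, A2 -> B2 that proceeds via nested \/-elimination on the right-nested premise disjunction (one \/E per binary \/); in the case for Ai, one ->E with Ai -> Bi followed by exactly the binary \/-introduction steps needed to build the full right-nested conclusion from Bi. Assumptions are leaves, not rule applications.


Constructive dilemma with 2 branches, all disjunctions right-nested:
- \/E: the premise has 1 binary \/, each eliminated once: 1 nodes.
- ->E: one per case (Ai with Ai -> Bi gives Bi): 2 nodes.
- \/I: in case i < n, Bi needs 1 step to form Bi \/ (B(i+1) \/ ...) and then i-1 steps to prepend B(i-1), ..., B1, i.e. i steps; in case i = n, B2 needs 1 prepend steps.
  \/I total = (1 + 2 + ... + 1) + 1 = 1 + 1 = 2 nodes.
Total = 1 + 2 + 2 = 5

5


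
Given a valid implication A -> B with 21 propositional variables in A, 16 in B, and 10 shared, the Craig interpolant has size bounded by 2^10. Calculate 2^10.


Shared atoms = 10
Craig interpolant size bound = 2^10
= 1024

1024


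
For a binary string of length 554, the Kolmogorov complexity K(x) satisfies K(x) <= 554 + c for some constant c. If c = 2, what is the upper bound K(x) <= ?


K(x) <= |x| + c = 554 + 2 = 556

556


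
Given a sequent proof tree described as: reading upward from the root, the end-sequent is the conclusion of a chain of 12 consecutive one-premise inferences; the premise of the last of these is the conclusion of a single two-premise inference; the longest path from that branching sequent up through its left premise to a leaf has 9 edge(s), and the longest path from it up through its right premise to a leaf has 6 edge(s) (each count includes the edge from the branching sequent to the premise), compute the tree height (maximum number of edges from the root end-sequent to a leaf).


Longest path through the left premise: 9 edges (measured from the branching sequent)
Longest path through the right premise: 6 edges
Height of the subtree rooted at the branching sequent: max(9, 6) = 9
The branching sequent sits 12 edges above the root (the chain of one-premise inferences), so height = 9 + 12 = 21

21


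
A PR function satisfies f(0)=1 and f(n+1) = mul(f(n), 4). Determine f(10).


f(0) = 1
f(1) = mul(f(0), 4) = mul(1, 4) = 4
f(2) = mul(f(1), 4) = mul(4, 4) = 16
f(3) = mul(f(2), 4) = mul(16, 4) = 64
f(4) = mul(f(3), 4) = mul(64, 4) = 256
f(5) = mul(f(4), 4) = mul(256, 4) = 1024
f(6) = mul(f(5), 4) = mul(1024, 4) = 4096
f(7) = mul(f(6), 4) = mul(4096, 4) = 16384
f(8) = mul(f(7), 4) = mul(16384, 4) = 65536
f(9) = mul(f(8), 4) = mul(65536, 4) = 262144
f(10) = mul(f(9), 4) = mul(262144, 4) = 1048576


1048576


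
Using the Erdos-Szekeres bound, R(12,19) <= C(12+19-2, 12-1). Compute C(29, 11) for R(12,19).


R(12,19) <= C(12+19-2, 12-1) = C(29, 11)
C(29, 11) = 29! / (11! * 18!)
= 34597290

34597290


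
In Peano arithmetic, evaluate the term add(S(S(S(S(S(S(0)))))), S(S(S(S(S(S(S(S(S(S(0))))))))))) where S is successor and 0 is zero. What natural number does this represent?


add(S^6(0), S^10(0)):
S^6(0) = 6
S^10(0) = 10
6 + 10 = 16

16


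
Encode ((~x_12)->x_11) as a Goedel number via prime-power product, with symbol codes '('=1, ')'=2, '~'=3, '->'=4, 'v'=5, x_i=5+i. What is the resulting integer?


Formula: ((~x_12)->x_11)
Symbol codes: [1, 1, 3, 17, 2, 4, 16, 2]
Primes: [2, 3, 5, 7, 11, 13, 17, 19]
p_1^1 = 2^1 = 2
p_2^1 = 3^1 = 3
p_3^3 = 5^3 = 125
p_4^17 = 7^17 = 232630513987207
p_5^2 = 11^2 = 121
p_6^4 = 13^4 = 28561
p_7^16 = 17^16 = 48661191875666868481
p_8^2 = 19^2 = 361
Product = 10591968173409586318827858952168715914737185250

10591968173409586318827858952168715914737185250


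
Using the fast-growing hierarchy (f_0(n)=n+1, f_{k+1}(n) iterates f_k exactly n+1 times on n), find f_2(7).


f_2(7) = f_1^8(7)
f_1(m) = 2m + 1.
Iterating: f_1^k(n) = 2^k*(n+1) - 1.
f_2(7) = 2^8*(7+1) - 1 = 256*8 - 1 = 2047

2047


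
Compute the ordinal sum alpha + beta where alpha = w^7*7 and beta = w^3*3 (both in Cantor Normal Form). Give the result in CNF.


Ordinal addition w^7*7 + w^3*3:
Leading exponent of alpha (7) > leading exponent of beta (3).
Since alpha's term has higher exponent than beta's leading term,
the sum is simply alpha followed by beta.
Result = w^7*7 + w^3*3

w^7*7 + w^3*3


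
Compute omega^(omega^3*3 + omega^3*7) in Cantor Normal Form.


omega^(omega^3*3 + omega^3*7):
Both terms of the exponent have the same exponent 3, so they merge: omega^3*3 + omega^3*7 = omega^3*(3+7) = omega^3*10.
omega raised to a CNF ordinal is a single CNF term: Result = omega^(omega^3*10)

omega^(omega^3*10)


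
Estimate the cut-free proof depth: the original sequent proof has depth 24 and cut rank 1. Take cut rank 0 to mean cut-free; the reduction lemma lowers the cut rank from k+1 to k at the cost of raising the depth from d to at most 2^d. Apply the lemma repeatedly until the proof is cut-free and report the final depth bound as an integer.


Each rank reduction sends depth d to at most 2^d; cut rank r needs r reductions.
2_0(24) = 24
2_1(24) = 2^24 = 16777216
Cut-free depth bound = 16777216

16777216


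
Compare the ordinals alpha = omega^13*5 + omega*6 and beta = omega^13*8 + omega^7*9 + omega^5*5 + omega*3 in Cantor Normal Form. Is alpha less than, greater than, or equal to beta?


Compare term by term from highest exponent:
alpha = omega^13*5 + omega*6
beta = omega^13*8 + omega^7*9 + omega^5*5 + omega*3
Term 1: alpha has omega^13*5, beta has omega^13*8
Term 2: alpha has omega^1*6, beta has omega^7*9
Term 3: alpha has omega^0*0, beta has omega^5*5
Term 4: alpha has omega^0*0, beta has omega^1*3
Result: alpha < beta

alpha < beta


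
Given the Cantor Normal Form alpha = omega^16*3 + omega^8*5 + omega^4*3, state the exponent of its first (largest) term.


CNF: omega^16*3 + omega^8*5 + omega^4*3
The leading term is omega^16*3, which has exponent 16.

16


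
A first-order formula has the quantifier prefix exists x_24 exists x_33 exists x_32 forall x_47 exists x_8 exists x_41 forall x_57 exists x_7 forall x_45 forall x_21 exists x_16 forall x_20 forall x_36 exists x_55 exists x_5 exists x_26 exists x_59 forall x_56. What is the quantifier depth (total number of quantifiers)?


Quantifier prefix has 18 quantifier symbols.
Quantifier depth = 18

18


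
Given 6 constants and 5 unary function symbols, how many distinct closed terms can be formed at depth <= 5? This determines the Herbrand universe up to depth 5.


Herbrand terms by depth:
Depth 0: 6 constants
Depth 1: 30 new terms (running total: 36)
Depth 2: 150 new terms (running total: 186)
Depth 3: 750 new terms (running total: 936)
Depth 4: 3750 new terms (running total: 4686)
Depth 5: 18750 new terms (running total: 23436)
Total distinct ground terms = 23436

23436


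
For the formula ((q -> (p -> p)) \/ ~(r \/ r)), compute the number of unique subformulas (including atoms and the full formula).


Formula: ((q -> (p -> p)) \/ ~(r \/ r))
Subformulas found:
  1. q
  2. p
  3. r
  4. (r \/ r)
  5. (p -> p)
  6. ~(r \/ r)
  7. (q -> (p -> p))
  8. ((q -> (p -> p)) \/ ~(r \/ r))
Total distinct subformulas = 8

8


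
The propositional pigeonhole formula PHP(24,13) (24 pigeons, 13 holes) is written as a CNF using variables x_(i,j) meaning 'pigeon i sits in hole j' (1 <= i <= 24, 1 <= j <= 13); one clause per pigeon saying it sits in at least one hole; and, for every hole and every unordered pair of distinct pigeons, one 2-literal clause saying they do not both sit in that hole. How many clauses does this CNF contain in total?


PHP(24,13): 24 pigeons, 13 holes, 24*13 = 312 variables.
- pigeon clauses: one per pigeon -> 24 clauses
- hole clauses: 13 holes * C(24,2) = 13 * 276 -> 3588 clauses
Total clauses = 24 + 3588 = 3612

3612


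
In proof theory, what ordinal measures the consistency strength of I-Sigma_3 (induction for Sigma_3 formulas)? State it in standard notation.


The proof-theoretic ordinal of I-Sigma_3 (induction for Sigma_3 formulas) is a standard result in ordinal analysis.
This ordinal is the supremum of order types of primitive recursive well-orderings
that the theory can prove to be well-ordered.
For I-Sigma_3 (induction for Sigma_3 formulas), the proof-theoretic ordinal is omega^(omega^(omega^omega)).

omega^(omega^(omega^omega))


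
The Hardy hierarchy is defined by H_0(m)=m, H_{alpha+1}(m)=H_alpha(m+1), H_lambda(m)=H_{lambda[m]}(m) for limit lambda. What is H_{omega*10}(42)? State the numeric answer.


H_{omega*10}(42):
For the Hardy hierarchy, H_{omega*k}(n) = 2^k * n.
2^10 = 1024.
1024 * 42 = 43008

43008


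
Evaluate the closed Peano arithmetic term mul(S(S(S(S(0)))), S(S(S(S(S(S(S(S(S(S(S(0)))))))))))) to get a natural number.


mul(S^4(0), S^11(0)):
S^4(0) = 4
S^11(0) = 11
4 * 11 = 44

44


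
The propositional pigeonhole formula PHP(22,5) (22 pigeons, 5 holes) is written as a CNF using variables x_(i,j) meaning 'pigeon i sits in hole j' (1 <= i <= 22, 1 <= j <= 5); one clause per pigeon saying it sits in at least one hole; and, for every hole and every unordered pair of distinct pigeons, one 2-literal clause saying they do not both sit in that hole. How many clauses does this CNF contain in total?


PHP(22,5): 22 pigeons, 5 holes, 22*5 = 110 variables.
- pigeon clauses: one per pigeon -> 22 clauses
- hole clauses: 5 holes * C(22,2) = 5 * 231 -> 1155 clauses
Total clauses = 22 + 1155 = 1177

1177


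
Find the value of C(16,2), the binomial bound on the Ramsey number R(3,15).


R(3,15) <= C(3+15-2, 3-1) = C(16, 2)
C(16, 2) = 16! / (2! * 14!)
= 120

120


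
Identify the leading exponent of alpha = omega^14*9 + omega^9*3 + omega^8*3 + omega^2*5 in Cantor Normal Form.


CNF: omega^14*9 + omega^9*3 + omega^8*3 + omega^2*5
The leading term is omega^14*9, which has exponent 14.

14


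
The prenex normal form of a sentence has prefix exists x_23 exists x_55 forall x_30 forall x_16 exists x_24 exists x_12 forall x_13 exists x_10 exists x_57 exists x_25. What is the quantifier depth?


Quantifier prefix has 10 quantifier symbols.
Quantifier depth = 10

10


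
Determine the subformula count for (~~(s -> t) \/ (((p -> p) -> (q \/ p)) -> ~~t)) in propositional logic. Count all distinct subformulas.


Formula: (~~(s -> t) \/ (((p -> p) -> (q \/ p)) -> ~~t))
Subformulas found:
  1. q
  2. s
  3. t
  4. p
  5. ~t
  6. ~~t
  7. (q \/ p)
  8. (p -> p)
  9. (s -> t)
  10. ~(s -> t)
  11. ~~(s -> t)
  12. ((p -> p) -> (q \/ p))
  13. (((p -> p) -> (q \/ p)) -> ~~t)
  14. (~~(s -> t) \/ (((p -> p) -> (q \/ p)) -> ~~t))
Total distinct subformulas = 14

14


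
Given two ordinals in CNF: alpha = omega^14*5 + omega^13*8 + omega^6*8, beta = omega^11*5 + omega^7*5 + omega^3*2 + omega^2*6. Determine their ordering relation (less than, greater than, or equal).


Compare term by term from highest exponent:
alpha = omega^14*5 + omega^13*8 + omega^6*8
beta = omega^11*5 + omega^7*5 + omega^3*2 + omega^2*6
Term 1: alpha has omega^14*5, beta has omega^11*5
Term 2: alpha has omega^13*8, beta has omega^7*5
Term 3: alpha has omega^6*8, beta has omega^3*2
Term 4: alpha has omega^0*0, beta has omega^2*6
Result: alpha > beta

alpha > beta


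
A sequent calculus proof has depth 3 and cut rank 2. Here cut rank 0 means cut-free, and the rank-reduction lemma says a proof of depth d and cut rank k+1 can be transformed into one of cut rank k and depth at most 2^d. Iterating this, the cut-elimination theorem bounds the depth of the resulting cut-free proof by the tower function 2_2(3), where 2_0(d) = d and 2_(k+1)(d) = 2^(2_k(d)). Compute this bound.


Each rank reduction sends depth d to at most 2^d; cut rank r needs r reductions.
2_0(3) = 3
2_1(3) = 2^3 = 8
2_2(3) = 2^8 = 256
Cut-free depth bound = 256

256


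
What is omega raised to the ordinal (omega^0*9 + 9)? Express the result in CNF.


omega^(omega^0*9 + 9):
omega^0 = 1, so the exponent is 9 + 9 = 18 (finite ordinal addition).
Result = omega^18, already a single CNF term.

omega^18


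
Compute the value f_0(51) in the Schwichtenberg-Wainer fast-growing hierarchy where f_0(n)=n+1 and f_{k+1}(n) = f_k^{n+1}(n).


f_0(51) = 51 + 1 = 52

52


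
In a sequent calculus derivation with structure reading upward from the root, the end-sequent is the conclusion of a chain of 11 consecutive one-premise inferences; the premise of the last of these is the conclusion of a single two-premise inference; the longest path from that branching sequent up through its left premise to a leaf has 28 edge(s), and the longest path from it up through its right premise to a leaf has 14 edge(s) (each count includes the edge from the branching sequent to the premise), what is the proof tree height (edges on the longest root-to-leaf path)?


Longest path through the left premise: 28 edges (measured from the branching sequent)
Longest path through the right premise: 14 edges
Height of the subtree rooted at the branching sequent: max(28, 14) = 28
The branching sequent sits 11 edges above the root (the chain of one-premise inferences), so height = 28 + 11 = 39

39


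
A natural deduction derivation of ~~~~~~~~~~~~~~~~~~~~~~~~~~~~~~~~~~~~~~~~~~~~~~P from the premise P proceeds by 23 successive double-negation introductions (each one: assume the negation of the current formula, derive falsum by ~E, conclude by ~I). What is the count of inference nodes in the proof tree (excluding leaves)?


Each double-negation introduction (from C infer ~~C) uses 2 inference nodes: one ~E (C and ~C give falsum) and one ~I (discharge ~C).
23 double negations = 23 * 2 = 46 inference nodes.

46


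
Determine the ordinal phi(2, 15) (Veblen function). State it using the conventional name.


phi(2, 15):
phi(2, beta) = zeta_beta (the beta-th zeta number, fixed point of epsilon).
phi(2, 15) = zeta_15

zeta_15


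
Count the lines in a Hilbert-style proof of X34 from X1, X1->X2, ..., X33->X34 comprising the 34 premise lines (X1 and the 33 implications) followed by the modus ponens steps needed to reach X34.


We have 34 premise lines: X1 and 33 implications.
Each implication is detached once by MP, giving 33 MP lines.
34 premise lines + 33 MP lines = 67 total lines.

67


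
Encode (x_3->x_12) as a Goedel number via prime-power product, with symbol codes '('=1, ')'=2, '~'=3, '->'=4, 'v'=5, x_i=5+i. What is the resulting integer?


Formula: (x_3->x_12)
Symbol codes: [1, 8, 4, 17, 2]
Primes: [2, 3, 5, 7, 11]
p_1^1 = 2^1 = 2
p_2^8 = 3^8 = 6561
p_3^4 = 5^4 = 625
p_4^17 = 7^17 = 232630513987207
p_5^2 = 11^2 = 121
Product = 230851181343347350458750

230851181343347350458750


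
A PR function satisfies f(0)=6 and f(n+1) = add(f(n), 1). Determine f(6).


f(0) = 6
f(1) = add(f(0), 1) = add(6, 1) = 7
f(2) = add(f(1), 1) = add(7, 1) = 8
f(3) = add(f(2), 1) = add(8, 1) = 9
f(4) = add(f(3), 1) = add(9, 1) = 10
f(5) = add(f(4), 1) = add(10, 1) = 11
f(6) = add(f(5), 1) = add(11, 1) = 12


12


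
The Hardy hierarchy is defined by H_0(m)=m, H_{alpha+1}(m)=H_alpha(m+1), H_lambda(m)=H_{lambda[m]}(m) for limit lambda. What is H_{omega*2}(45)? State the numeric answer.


H_{omega*2}(45):
For the Hardy hierarchy, H_{omega*k}(n) = 2^k * n.
2^2 = 4.
4 * 45 = 180

180


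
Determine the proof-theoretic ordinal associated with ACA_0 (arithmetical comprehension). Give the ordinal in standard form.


The proof-theoretic ordinal of ACA_0 (arithmetical comprehension) is a standard result in ordinal analysis.
This ordinal is the supremum of order types of primitive recursive well-orderings
that the theory can prove to be well-ordered.
For ACA_0 (arithmetical comprehension), the proof-theoretic ordinal is epsilon_0.

epsilon_0


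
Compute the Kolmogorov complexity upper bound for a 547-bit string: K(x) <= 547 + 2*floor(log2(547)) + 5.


floor(log2(547)) = 9
2 * 9 = 18
K(x) <= 547 + 18 + 5 = 570

570


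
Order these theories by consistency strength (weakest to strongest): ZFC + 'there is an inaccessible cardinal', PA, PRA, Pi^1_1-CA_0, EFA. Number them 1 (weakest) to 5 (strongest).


Ordering by consistency strength:
1. EFA
2. PRA
3. PA
4. Pi^1_1-CA_0
5. ZFC + 'there is an inaccessible cardinal'


ZFC + 'there is an inaccessible cardinal'=5, PA=3, PRA=2, Pi^1_1-CA_0=4, EFA=1


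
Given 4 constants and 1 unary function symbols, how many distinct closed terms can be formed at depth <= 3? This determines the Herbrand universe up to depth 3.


Herbrand terms by depth:
Depth 0: 4 constants
Depth 1: 4 new terms (running total: 8)
Depth 2: 4 new terms (running total: 12)
Depth 3: 4 new terms (running total: 16)
Total distinct ground terms = 16

16


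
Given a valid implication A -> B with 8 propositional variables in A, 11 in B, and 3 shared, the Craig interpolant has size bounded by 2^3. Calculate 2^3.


Shared atoms = 3
Craig interpolant size bound = 2^3
= 8

8


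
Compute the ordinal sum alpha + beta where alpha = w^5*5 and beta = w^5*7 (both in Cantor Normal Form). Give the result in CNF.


Ordinal addition w^5*5 + w^5*7:
Both terms have the same exponent 5.
w^e*c + w^e*d = w^e*(c+d).
Result = w^5*(5+7) = w^5*12

w^5*12


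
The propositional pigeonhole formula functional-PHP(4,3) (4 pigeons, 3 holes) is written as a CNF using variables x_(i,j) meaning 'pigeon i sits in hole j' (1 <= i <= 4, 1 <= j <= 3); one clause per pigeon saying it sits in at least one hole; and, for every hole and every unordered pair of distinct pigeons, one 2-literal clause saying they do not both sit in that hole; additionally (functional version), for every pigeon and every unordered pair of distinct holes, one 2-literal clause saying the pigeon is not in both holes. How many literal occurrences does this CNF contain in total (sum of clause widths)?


functional-PHP(4,3): 4 pigeons, 3 holes, 4*3 = 12 variables.
- pigeon clauses: one per pigeon -> 4 clauses of width 3 -> 12 literals
- hole clauses: 3 holes * C(4,2) = 3 * 6 -> 18 clauses of width 2 -> 36 literals
- functional clauses: 4 pigeons * C(3,2) = 4 * 3 -> 12 clauses of width 2 -> 24 literals
Total literal occurrences = 12 + 36 + 24 = 72

72


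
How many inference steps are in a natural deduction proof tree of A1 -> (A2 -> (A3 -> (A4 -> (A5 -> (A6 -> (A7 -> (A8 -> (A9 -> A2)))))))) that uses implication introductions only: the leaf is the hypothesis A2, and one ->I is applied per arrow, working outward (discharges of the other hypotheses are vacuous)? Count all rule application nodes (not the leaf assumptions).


The formula has 9 arrows (->); its innermost consequent A2 is one of the antecedents,
so the proof starts from the hypothesis leaf A2 (not a rule application) and closes one arrow per ->I.
Building A1 -> (A2 -> (A3 -> (A4 -> (A5 -> (A6 -> (A7 -> (A8 -> (A9 -> A2)))))))) therefore takes 9 nested implication introductions.
Total inference nodes = 9

9


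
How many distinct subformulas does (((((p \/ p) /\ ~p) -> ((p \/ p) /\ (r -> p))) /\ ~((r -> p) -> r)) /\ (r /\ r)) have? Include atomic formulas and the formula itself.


Formula: (((((p \/ p) /\ ~p) -> ((p \/ p) /\ (r -> p))) /\ ~((r -> p) -> r)) /\ (r /\ r))
Subformulas found:
  1. r
  2. p
  3. ~p
  4. (p \/ p)
  5. (r /\ r)
  6. (r -> p)
  7. ((r -> p) -> r)
  8. ~((r -> p) -> r)
  9. ((p \/ p) /\ ~p)
  10. ((p \/ p) /\ (r -> p))
  11. (((p \/ p) /\ ~p) -> ((p \/ p) /\ (r -> p)))
  12. ((((p \/ p) /\ ~p) -> ((p \/ p) /\ (r -> p))) /\ ~((r -> p) -> r))
  13. (((((p \/ p) /\ ~p) -> ((p \/ p) /\ (r -> p))) /\ ~((r -> p) -> r)) /\ (r /\ r))
Total distinct subformulas = 13

13


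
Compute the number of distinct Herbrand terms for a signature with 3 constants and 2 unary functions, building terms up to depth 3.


Herbrand terms by depth:
Depth 0: 3 constants
Depth 1: 6 new terms (running total: 9)
Depth 2: 12 new terms (running total: 21)
Depth 3: 24 new terms (running total: 45)
Total distinct ground terms = 45

45


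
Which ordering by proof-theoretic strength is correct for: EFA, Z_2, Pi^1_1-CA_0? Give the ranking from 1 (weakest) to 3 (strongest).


Ordering by consistency strength:
1. EFA
2. Pi^1_1-CA_0
3. Z_2


EFA=1, Z_2=3, Pi^1_1-CA_0=2


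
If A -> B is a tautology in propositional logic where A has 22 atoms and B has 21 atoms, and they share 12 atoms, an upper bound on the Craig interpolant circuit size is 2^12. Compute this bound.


Shared atoms = 12
Craig interpolant size bound = 2^12
= 4096

4096


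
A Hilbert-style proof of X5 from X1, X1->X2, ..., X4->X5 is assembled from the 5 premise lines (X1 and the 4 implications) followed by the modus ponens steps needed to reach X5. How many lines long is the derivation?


We have 5 premise lines: X1 and 4 implications.
Each implication is detached once by MP, giving 4 MP lines.
5 premise lines + 4 MP lines = 9 total lines.

9


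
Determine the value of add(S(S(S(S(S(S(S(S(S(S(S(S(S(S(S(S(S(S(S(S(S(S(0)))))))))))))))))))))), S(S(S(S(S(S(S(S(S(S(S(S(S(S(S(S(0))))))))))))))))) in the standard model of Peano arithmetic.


add(S^22(0), S^16(0)):
S^22(0) = 22
S^16(0) = 16
22 + 16 = 38

38


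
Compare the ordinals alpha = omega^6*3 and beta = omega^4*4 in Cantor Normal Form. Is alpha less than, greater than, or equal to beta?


Compare term by term from highest exponent:
alpha = omega^6*3
beta = omega^4*4
Term 1: alpha has omega^6*3, beta has omega^4*4
Result: alpha > beta

alpha > beta


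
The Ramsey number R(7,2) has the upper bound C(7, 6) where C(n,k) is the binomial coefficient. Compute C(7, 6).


R(7,2) <= C(7+2-2, 7-1) = C(7, 6)
C(7, 6) = 7! / (6! * 1!)
= 7

7


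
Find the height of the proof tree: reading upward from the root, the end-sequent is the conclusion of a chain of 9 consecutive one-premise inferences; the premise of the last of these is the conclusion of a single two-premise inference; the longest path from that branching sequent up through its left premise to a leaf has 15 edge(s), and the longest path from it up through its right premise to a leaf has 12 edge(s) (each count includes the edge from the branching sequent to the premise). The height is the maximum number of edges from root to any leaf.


Longest path through the left premise: 15 edges (measured from the branching sequent)
Longest path through the right premise: 12 edges
Height of the subtree rooted at the branching sequent: max(15, 12) = 15
The branching sequent sits 9 edges above the root (the chain of one-premise inferences), so height = 15 + 9 = 24

24


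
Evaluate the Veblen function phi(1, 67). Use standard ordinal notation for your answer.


phi(1, 67):
phi(1, beta) = epsilon_beta (the beta-th epsilon number).
phi(1, 67) = epsilon_67

epsilon_67


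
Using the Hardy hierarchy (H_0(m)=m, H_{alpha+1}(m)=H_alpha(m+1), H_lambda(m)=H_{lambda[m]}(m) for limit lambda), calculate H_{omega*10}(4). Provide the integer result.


H_{omega*10}(4):
For the Hardy hierarchy, H_{omega*k}(n) = 2^k * n.
2^10 = 1024.
1024 * 4 = 4096

4096


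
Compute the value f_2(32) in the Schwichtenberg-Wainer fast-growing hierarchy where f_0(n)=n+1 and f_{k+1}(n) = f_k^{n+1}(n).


f_2(32) = f_1^33(32)
f_1(m) = 2m + 1.
Iterating: f_1^k(n) = 2^k*(n+1) - 1.
f_2(32) = 2^33*(32+1) - 1 = 8589934592*33 - 1 = 283467841535

283467841535


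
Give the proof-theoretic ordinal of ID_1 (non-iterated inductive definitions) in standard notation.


The proof-theoretic ordinal of ID_1 (non-iterated inductive definitions) is a standard result in ordinal analysis.
This ordinal is the supremum of order types of primitive recursive well-orderings
that the theory can prove to be well-ordered.
For ID_1 (non-iterated inductive definitions), the proof-theoretic ordinal is psi_0(epsilon_{Omega+1}).

psi_0(epsilon_{Omega+1})


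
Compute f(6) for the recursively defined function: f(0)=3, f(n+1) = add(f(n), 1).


f(0) = 3
f(1) = add(f(0), 1) = add(3, 1) = 4
f(2) = add(f(1), 1) = add(4, 1) = 5
f(3) = add(f(2), 1) = add(5, 1) = 6
f(4) = add(f(3), 1) = add(6, 1) = 7
f(5) = add(f(4), 1) = add(7, 1) = 8
f(6) = add(f(5), 1) = add(8, 1) = 9


9


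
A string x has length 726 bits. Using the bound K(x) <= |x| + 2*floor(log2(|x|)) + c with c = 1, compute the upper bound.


floor(log2(726)) = 9
2 * 9 = 18
K(x) <= 726 + 18 + 1 = 745

745


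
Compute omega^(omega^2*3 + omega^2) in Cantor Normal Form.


omega^(omega^2*3 + omega^2):
Both terms of the exponent have the same exponent 2, so they merge: omega^2*3 + omega^2 = omega^2*(3+1) = omega^2*4.
omega raised to a CNF ordinal is a single CNF term: Result = omega^(omega^2*4)

omega^(omega^2*4)


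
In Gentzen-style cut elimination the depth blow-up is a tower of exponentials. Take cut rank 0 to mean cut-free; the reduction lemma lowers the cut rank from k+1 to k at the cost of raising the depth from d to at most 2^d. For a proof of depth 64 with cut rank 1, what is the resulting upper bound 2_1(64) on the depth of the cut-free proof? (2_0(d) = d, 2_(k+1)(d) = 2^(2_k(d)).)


Each rank reduction sends depth d to at most 2^d; cut rank r needs r reductions.
2_0(64) = 64
2_1(64) = 2^64 = 18446744073709551616
Cut-free depth bound = 18446744073709551616

18446744073709551616


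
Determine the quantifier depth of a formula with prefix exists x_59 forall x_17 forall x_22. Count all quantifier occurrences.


Quantifier prefix has 3 quantifier symbols.
Quantifier depth = 3

3


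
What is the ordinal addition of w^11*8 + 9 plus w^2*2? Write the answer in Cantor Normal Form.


Ordinal addition (w^11*8 + 9) + w^2*2:
alpha's leading term has exponent 11 > beta's exponent 2, so it survives.
alpha's tail term has exponent 0 < beta's exponent 2, so it is absorbed by beta.
In ordinal addition, any term followed by a strictly larger-exponent term is absorbed.
Result = w^11*8 + w^2*2

w^11*8 + w^2*2


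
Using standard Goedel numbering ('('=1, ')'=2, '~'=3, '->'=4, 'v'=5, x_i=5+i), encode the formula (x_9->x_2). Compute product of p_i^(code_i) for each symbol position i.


Formula: (x_9->x_2)
Symbol codes: [1, 14, 4, 7, 2]
Primes: [2, 3, 5, 7, 11]
p_1^1 = 2^1 = 2
p_2^14 = 3^14 = 4782969
p_3^4 = 5^4 = 625
p_4^7 = 7^7 = 823543
p_5^2 = 11^2 = 121
Product = 595770821674008750

595770821674008750


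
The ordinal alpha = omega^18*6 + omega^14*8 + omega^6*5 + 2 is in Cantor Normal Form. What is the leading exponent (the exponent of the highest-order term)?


CNF: omega^18*6 + omega^14*8 + omega^6*5 + 2
The leading term is omega^18*6, which has exponent 18.

18


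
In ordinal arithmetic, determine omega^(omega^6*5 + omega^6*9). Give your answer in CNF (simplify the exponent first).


omega^(omega^6*5 + omega^6*9):
Both terms of the exponent have the same exponent 6, so they merge: omega^6*5 + omega^6*9 = omega^6*(5+9) = omega^6*14.
omega raised to a CNF ordinal is a single CNF term: Result = omega^(omega^6*14)

omega^(omega^6*14)


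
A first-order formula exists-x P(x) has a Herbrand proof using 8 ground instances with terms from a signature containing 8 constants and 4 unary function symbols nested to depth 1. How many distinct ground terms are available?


Herbrand terms by depth:
Depth 0: 8 constants
Depth 1: 32 new terms (running total: 40)
Total distinct ground terms = 40

40


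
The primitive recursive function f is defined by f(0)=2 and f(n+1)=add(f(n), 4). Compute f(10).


f(0) = 2
f(1) = add(f(0), 4) = add(2, 4) = 6
f(2) = add(f(1), 4) = add(6, 4) = 10
f(3) = add(f(2), 4) = add(10, 4) = 14
f(4) = add(f(3), 4) = add(14, 4) = 18
f(5) = add(f(4), 4) = add(18, 4) = 22
f(6) = add(f(5), 4) = add(22, 4) = 26
f(7) = add(f(6), 4) = add(26, 4) = 30
f(8) = add(f(7), 4) = add(30, 4) = 34
f(9) = add(f(8), 4) = add(34, 4) = 38
f(10) = add(f(9), 4) = add(38, 4) = 42


42


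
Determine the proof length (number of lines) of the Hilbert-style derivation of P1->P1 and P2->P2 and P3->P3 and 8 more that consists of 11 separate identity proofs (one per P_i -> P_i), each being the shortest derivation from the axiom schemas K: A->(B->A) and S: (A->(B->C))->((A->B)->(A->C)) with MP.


The shortest proof of A->A from K and S in the Hilbert calculus has exactly 5 lines:
(1) K instance A->((A->A)->A), (2) S instance, (3) MP on 1,2, (4) K instance A->(A->A), (5) MP on 3,4.
For 11 independent identities: 11 * 5 = 55 lines total.

55


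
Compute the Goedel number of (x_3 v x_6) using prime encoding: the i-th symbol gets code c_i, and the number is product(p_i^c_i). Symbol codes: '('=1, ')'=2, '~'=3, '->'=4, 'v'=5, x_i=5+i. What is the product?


Formula: (x_3 v x_6)
Symbol codes: [1, 8, 5, 11, 2]
Primes: [2, 3, 5, 7, 11]
p_1^1 = 2^1 = 2
p_2^8 = 3^8 = 6561
p_3^5 = 5^5 = 3125
p_4^11 = 7^11 = 1977326743
p_5^2 = 11^2 = 121
Product = 9811013325372393750

9811013325372393750


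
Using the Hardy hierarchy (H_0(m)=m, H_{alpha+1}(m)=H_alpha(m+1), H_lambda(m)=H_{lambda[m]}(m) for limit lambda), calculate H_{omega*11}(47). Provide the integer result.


H_{omega*11}(47):
For the Hardy hierarchy, H_{omega*k}(n) = 2^k * n.
2^11 = 2048.
2048 * 47 = 96256

96256


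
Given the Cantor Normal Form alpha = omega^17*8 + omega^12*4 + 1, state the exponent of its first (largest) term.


CNF: omega^17*8 + omega^12*4 + 1
The leading term is omega^17*8, which has exponent 17.

17


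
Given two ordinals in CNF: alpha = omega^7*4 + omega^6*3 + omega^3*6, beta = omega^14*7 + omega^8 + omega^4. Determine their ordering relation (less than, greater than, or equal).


Compare term by term from highest exponent:
alpha = omega^7*4 + omega^6*3 + omega^3*6
beta = omega^14*7 + omega^8 + omega^4
Term 1: alpha has omega^7*4, beta has omega^14*7
Term 2: alpha has omega^6*3, beta has omega^8*1
Term 3: alpha has omega^3*6, beta has omega^4*1
Result: alpha < beta

alpha < beta


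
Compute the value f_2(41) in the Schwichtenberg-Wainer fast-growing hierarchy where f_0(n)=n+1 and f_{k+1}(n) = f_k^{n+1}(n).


f_2(41) = f_1^42(41)
f_1(m) = 2m + 1.
Iterating: f_1^k(n) = 2^k*(n+1) - 1.
f_2(41) = 2^42*(41+1) - 1 = 4398046511104*42 - 1 = 184717953466367

184717953466367


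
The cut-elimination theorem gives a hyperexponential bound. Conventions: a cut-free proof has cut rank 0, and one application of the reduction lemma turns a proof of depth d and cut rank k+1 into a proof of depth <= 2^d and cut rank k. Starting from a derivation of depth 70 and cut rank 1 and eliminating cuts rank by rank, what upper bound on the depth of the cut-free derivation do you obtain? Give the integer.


Each rank reduction sends depth d to at most 2^d; cut rank r needs r reductions.
2_0(70) = 70
2_1(70) = 2^70 = 1180591620717411303424
Cut-free depth bound = 1180591620717411303424

1180591620717411303424


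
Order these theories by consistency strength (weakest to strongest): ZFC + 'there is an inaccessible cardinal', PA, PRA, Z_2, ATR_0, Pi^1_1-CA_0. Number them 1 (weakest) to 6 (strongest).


Ordering by consistency strength:
1. PRA
2. PA
3. ATR_0
4. Pi^1_1-CA_0
5. Z_2
6. ZFC + 'there is an inaccessible cardinal'


ZFC + 'there is an inaccessible cardinal'=6, PA=2, PRA=1, Z_2=5, ATR_0=3, Pi^1_1-CA_0=4


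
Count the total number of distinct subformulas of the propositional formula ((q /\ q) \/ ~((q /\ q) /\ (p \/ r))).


Formula: ((q /\ q) \/ ~((q /\ q) /\ (p \/ r)))
Subformulas found:
  1. q
  2. r
  3. p
  4. (q /\ q)
  5. (p \/ r)
  6. ((q /\ q) /\ (p \/ r))
  7. ~((q /\ q) /\ (p \/ r))
  8. ((q /\ q) \/ ~((q /\ q) /\ (p \/ r)))
Total distinct subformulas = 8

8


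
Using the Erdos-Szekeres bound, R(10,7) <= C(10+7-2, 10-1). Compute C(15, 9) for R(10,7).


R(10,7) <= C(10+7-2, 10-1) = C(15, 9)
C(15, 9) = 15! / (9! * 6!)
= 5005

5005


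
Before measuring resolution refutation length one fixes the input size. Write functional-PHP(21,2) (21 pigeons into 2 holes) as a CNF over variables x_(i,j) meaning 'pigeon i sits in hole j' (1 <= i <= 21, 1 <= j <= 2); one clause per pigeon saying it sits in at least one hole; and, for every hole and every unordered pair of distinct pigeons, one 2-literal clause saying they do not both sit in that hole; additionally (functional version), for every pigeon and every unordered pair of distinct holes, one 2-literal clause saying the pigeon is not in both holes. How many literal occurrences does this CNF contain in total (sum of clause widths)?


functional-PHP(21,2): 21 pigeons, 2 holes, 21*2 = 42 variables.
- pigeon clauses: one per pigeon -> 21 clauses of width 2 -> 42 literals
- hole clauses: 2 holes * C(21,2) = 2 * 210 -> 420 clauses of width 2 -> 840 literals
- functional clauses: 21 pigeons * C(2,2) = 21 * 1 -> 21 clauses of width 2 -> 42 literals
Total literal occurrences = 42 + 840 + 42 = 924

924


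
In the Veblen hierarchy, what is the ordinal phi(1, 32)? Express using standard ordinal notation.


phi(1, 32):
phi(1, beta) = epsilon_beta (the beta-th epsilon number).
phi(1, 32) = epsilon_32

epsilon_32


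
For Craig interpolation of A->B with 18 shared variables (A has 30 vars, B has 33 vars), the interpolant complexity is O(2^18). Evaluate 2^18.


Shared atoms = 18
Craig interpolant size bound = 2^18
= 262144

262144


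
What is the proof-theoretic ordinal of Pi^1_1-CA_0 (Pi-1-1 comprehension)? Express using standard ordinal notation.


The proof-theoretic ordinal of Pi^1_1-CA_0 (Pi-1-1 comprehension) is a standard result in ordinal analysis.
This ordinal is the supremum of order types of primitive recursive well-orderings
that the theory can prove to be well-ordered.
For Pi^1_1-CA_0 (Pi-1-1 comprehension), the proof-theoretic ordinal is psi_0(Omega_omega).

psi_0(Omega_omega)


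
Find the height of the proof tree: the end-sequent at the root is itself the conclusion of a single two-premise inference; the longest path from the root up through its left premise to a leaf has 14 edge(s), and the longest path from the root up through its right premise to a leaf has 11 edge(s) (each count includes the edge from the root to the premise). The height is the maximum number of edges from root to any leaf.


Longest path through the left premise: 14 edges (measured from the branching sequent)
Longest path through the right premise: 11 edges
Height of the subtree rooted at the branching sequent: max(14, 11) = 14
The branching sequent is the root itself.
Total height = 14

14


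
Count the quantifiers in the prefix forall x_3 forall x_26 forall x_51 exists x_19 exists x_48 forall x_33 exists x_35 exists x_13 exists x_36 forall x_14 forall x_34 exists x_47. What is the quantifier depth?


Quantifier prefix has 12 quantifier symbols.
Quantifier depth = 12

12


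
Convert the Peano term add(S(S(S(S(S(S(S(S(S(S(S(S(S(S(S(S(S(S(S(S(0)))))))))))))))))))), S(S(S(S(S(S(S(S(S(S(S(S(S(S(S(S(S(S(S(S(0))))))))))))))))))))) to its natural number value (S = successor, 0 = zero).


add(S^20(0), S^20(0)):
S^20(0) = 20
S^20(0) = 20
20 + 20 = 40

40


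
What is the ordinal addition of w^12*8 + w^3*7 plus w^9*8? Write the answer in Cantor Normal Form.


Ordinal addition (w^12*8 + w^3*7) + w^9*8:
alpha's leading term has exponent 12 > beta's exponent 9, so it survives.
alpha's tail term has exponent 3 < beta's exponent 9, so it is absorbed by beta.
In ordinal addition, any term followed by a strictly larger-exponent term is absorbed.
Result = w^12*8 + w^9*8

w^12*8 + w^9*8


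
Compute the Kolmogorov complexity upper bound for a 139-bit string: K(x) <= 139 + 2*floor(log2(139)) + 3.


floor(log2(139)) = 7
2 * 7 = 14
K(x) <= 139 + 14 + 3 = 156

156


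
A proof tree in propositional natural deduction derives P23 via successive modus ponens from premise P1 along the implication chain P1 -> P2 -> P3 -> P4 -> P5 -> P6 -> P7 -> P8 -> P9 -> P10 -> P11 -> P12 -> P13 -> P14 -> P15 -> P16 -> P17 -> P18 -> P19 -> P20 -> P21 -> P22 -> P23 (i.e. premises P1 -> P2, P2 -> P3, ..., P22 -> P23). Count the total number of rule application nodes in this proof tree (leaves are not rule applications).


We have a chain: P1 -> P2 -> P3 -> P4 -> P5 -> P6 -> P7 -> P8 -> P9 -> P10 -> P11 -> P12 -> P13 -> P14 -> P15 -> P16 -> P17 -> P18 -> P19 -> P20 -> P21 -> P22 -> P23.
Each modus ponens application produces the next variable.
The chain has 23 propositions, so 23-1 = 22 modus ponens steps.
Total inference nodes = 22

22
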